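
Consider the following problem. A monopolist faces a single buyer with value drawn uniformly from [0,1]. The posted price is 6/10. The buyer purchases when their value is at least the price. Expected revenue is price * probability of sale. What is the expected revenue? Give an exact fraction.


Step 1: Posted price r = 3/5, value support [0,1]
Step 2: P(v >= r) = (1 - 3/5)/1 = 2/5
Step 3: Expected revenue = r * P(v >= r) = 3/5 * 2/5
Step 4: Revenue = 6/25

6/25


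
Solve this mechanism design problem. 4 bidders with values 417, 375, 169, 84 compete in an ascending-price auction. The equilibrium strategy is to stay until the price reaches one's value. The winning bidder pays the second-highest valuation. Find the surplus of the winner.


Step 1: Identify the highest value: 417
Step 2: Identify the second-highest value: 375
Step 3: The final price = second-highest value = 375
Step 4: Surplus = 417 - 375 = 42

42


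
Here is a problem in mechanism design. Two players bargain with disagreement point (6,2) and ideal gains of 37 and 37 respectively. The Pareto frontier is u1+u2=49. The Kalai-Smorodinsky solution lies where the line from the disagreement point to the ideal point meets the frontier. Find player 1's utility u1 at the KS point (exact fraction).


Step 1: At the KS point, (u1-d1)/r1 = (u2-d2)/r2 = t and u1+u2 = 49
Step 2: u1 = d1 + r1*t and u2 = d2 + r2*t, so (d1 + r1*t) + (d2 + r2*t) = 49
Step 3: t = (49 - 6 - 2)/(37 + 37) = 41/74
Step 4: u1 = d1 + r1*t = 6 + 37 * 41/74 = 53/2
Step 5: (Check: u2 = d2 + r2*t = 45/2; u1+u2 = 53/2 + 45/2 = 49, on the frontier.)

53/2


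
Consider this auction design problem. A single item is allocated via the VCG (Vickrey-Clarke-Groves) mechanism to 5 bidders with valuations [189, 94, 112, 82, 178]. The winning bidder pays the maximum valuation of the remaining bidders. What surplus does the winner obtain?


Step 1: The winner is the agent with the highest value: agent 0 with value 189
Step 2: Values of other agents: [94, 112, 82, 178]
Step 3: VCG payment = max of others' values = 178
Step 4: Surplus = 189 - 178 = 11

11


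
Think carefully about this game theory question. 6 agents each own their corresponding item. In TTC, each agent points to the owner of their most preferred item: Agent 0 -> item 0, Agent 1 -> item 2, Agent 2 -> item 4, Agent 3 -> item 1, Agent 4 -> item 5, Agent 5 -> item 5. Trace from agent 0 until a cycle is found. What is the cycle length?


Step 1: Trace the pointer graph from agent 0: 0 -> 0
Step 2: A cycle is detected when we revisit agent 0
Step 3: The cycle is: 0 -> 0
Step 4: Cycle length = 1

1


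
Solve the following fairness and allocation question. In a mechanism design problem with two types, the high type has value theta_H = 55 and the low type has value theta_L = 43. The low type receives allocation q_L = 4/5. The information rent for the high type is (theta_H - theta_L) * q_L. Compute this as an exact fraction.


Step 1: theta_H - theta_L = 55 - 43 = 12
Step 2: Information rent = (theta_H - theta_L) * q_L
Step 3: = 12 * 4/5
Step 4: = 48/5

48/5


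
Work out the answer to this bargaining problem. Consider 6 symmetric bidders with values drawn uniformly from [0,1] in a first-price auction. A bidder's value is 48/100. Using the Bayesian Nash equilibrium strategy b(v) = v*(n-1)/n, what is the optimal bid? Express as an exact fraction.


Step 1: The symmetric BNE bidding function is b(v) = v * (n-1) / n
Step 2: Substitute v = 12/25 and n = 6
Step 3: b = 12/25 * 5/6
Step 4: b = 2/5

2/5


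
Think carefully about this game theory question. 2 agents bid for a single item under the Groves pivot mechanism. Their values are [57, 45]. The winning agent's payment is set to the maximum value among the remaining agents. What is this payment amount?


Step 1: The efficient winner is agent 0 with value 57
Step 2: Other agents' values: [45]
Step 3: Pivot payment = max(others) = 45
Step 4: The winner pays 45

45


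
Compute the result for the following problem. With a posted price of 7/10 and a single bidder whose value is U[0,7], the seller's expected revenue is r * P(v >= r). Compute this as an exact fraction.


Step 1: Posted price r = 7/10, value support [0,7]
Step 2: P(v >= r) = (7 - 7/10)/7 = 9/10
Step 3: Expected revenue = r * P(v >= r) = 7/10 * 9/10
Step 4: Revenue = 63/100

63/100


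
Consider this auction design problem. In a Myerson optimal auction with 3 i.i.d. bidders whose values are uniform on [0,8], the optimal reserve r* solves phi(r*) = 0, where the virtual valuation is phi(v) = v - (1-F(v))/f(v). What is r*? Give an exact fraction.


Step 1: For U[0,8], F(v) = v/8 and f(v) = 1/8
Step 2: phi(v) = v - (1 - v/8)/(1/8) = v - (8 - v) = 2v - 8
Step 3: Set phi(r*) = 0: 2r* - 8 = 0
Step 4: r* = 8/2 = 4 (the number of bidders n = 3 does not enter)

4


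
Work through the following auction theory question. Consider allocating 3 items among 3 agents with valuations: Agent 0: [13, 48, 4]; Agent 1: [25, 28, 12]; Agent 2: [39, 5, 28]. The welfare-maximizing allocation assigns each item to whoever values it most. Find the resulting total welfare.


Step 1: For each item, find the maximum value among all agents.
Step 2: Item 0 -> Agent 2 (value 39)
Step 3: Item 1 -> Agent 0 (value 48)
Step 4: Item 2 -> Agent 2 (value 28)
Step 5: Total welfare = 39 + 48 + 28 = 115

115


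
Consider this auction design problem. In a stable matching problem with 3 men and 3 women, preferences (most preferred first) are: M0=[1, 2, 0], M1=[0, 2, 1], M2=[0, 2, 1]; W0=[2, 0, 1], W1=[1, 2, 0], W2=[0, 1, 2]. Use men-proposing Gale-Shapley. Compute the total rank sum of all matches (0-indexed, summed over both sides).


Step 1: Run Gale-Shapley (men propose, women hold best offer):
  M0 proposes to W1; she accepts
  M1 proposes to W0; she accepts
  M2 proposes to W0; she switches from M1
  M1 proposes to W2; she accepts
Step 2: Final matching: W0-M2, W1-M0, W2-M1
Step 3: 0-indexed ranks (man's rank of his match, then woman's): 0 + 0 + 0 + 2 + 1 + 1
Step 4: Total rank sum = 4

4


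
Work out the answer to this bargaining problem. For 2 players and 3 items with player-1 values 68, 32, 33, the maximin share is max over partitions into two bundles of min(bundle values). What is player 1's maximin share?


Step 1: Item values = 68, 32, 33
Step 2: Enumerate all 2-bundle partitions and take the smaller bundle:
  Partition 1: {68} vs {32,33} -> bundles 68, 65; min = 65
  Partition 2: {32} vs {68,33} -> bundles 32, 101; min = 32
  Partition 3: {33} vs {68,32} -> bundles 33, 100; min = 33
Step 3: MMS = max(65, 32, 33) = 65

65


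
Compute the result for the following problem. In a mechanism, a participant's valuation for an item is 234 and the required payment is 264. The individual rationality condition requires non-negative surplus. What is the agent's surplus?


Step 1: Surplus = value - payment = 234 - 264 = -30
Step 2: IR is violated (surplus < 0)

-30


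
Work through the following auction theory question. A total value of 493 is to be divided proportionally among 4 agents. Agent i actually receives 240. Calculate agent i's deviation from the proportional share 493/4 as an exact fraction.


Step 1: Proportional share = 493/4
Step 2: Agent's actual allocation = 240
Step 3: Excess = 240 - 493/4 = 467/4

467/4


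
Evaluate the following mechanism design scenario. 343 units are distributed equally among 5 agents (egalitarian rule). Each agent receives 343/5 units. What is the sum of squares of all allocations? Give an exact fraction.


Step 1: Each agent's share = 343/5
Step 2: Square of each share = (343/5)^2 = 117649/25
Step 3: Sum of squares = 5 * 117649/25 = 117649/5

117649/5


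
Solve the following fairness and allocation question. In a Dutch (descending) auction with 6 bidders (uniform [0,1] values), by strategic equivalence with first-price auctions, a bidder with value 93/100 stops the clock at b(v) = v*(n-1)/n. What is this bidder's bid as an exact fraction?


Step 1: Dutch auctions are strategically equivalent to first-price auctions
Step 2: The equilibrium bid is b(v) = v*(n-1)/n
Step 3: b = 93/100 * 5/6
Step 4: b = 31/40

31/40


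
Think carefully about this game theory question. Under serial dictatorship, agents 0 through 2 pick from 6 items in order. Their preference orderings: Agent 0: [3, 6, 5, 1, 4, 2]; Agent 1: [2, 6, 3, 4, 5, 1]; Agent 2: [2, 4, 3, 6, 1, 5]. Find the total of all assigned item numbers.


Step 1: Agent 0 picks item 3
Step 2: Agent 1 picks item 2
Step 3: Agent 2 picks item 4
Step 4: Sum = 3 + 2 + 4 = 9

9


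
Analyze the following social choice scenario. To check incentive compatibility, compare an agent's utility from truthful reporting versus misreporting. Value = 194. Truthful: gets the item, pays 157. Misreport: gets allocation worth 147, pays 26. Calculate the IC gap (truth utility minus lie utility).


Step 1: U(truth) = value - payment = 194 - 157 = 37
Step 2: U(lie) = allocation - payment = 147 - 26 = 121
Step 3: IC gap = 37 - 121 = -84

-84


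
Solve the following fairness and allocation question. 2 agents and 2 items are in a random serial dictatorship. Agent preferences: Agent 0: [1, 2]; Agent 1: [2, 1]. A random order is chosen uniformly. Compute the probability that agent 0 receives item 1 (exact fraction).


Step 1: Agent 0 wants item 1
Step 2: There are 2 possible orderings of agents
Step 3: In 2 orderings, agent 0 gets item 1
Step 4: Probability = 2/2 = 1

1


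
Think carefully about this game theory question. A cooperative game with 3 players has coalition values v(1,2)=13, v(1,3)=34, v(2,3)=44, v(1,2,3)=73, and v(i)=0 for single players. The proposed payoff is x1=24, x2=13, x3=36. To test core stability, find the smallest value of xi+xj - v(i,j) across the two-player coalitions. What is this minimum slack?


Step 1: Slack for coalition (1,2): x1+x2 - v12 = 37 - 13 = 24
Step 2: Slack for coalition (1,3): x1+x3 - v13 = 60 - 34 = 26
Step 3: Slack for coalition (2,3): x2+x3 - v23 = 49 - 44 = 5
Step 4: Minimum slack = min(24, 26, 5) = 5, attained by (2,3); no pair can gain by deviating, so the allocation is in the core

5


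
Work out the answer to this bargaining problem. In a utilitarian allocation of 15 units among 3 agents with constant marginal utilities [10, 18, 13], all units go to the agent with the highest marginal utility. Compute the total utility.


Step 1: The marginal utilities are [10, 18, 13]
Step 2: The highest marginal utility is 18
Step 3: All 15 units go to that agent
Step 4: Total utility = 18 * 15 = 270

270


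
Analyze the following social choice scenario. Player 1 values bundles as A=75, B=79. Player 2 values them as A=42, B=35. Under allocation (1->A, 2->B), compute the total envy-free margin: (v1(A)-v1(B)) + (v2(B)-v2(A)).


Step 1: Player 1's margin = v1(A) - v1(B) = 75 - 79 = -4
Step 2: Player 2's margin = v2(B) - v2(A) = 35 - 42 = -7
Step 3: Total margin = -4 + -7 = -11

-11


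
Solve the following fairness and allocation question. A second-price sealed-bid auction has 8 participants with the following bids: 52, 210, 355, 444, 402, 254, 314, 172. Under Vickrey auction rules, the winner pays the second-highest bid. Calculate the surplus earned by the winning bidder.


Step 1: Sort bids in descending order: 444, 402, 355, 314, 254, 210, 172, 52
Step 2: The winning bid is the highest: 444
Step 3: The payment equals the second-highest bid: 402
Step 4: Surplus = winner's bid - payment = 444 - 402 = 42

42


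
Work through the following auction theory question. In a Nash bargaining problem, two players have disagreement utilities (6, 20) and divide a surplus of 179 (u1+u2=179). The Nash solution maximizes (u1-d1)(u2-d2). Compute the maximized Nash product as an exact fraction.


Step 1: The Nash solution splits surplus symmetrically above the disagreement point
Step 2: u1 = (total + d1 - d2)/2 = (179 + 6 - 20)/2 = 165/2
Step 3: u2 = (total - d1 + d2)/2 = (179 - 6 + 20)/2 = 193/2
Step 4: Nash product = (165/2 - 6) * (193/2 - 20)
Step 5: = 153/2 * 153/2 = 23409/4

23409/4


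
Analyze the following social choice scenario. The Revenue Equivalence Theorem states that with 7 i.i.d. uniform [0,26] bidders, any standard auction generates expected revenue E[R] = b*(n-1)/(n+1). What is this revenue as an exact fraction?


Step 1: By Revenue Equivalence, expected revenue = b*(n-1)/(n+1)
Step 2: Substituting n = 7, b = 26
Step 3: Revenue = 26*(7-1)/(7+1) = 26*6/8
Step 4: Revenue = 156/8 = 39/2

39/2


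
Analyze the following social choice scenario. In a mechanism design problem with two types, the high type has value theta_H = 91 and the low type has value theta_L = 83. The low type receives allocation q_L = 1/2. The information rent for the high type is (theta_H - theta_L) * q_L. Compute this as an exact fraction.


Step 1: theta_H - theta_L = 91 - 83 = 8
Step 2: Information rent = (theta_H - theta_L) * q_L
Step 3: = 8 * 1/2
Step 4: = 4

4


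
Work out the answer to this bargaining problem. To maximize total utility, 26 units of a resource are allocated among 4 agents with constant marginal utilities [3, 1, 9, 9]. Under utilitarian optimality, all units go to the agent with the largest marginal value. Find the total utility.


Step 1: The marginal utilities are [3, 1, 9, 9]
Step 2: The highest marginal utility is 9
Step 3: All 26 units go to that agent
Step 4: Total utility = 9 * 26 = 234

234


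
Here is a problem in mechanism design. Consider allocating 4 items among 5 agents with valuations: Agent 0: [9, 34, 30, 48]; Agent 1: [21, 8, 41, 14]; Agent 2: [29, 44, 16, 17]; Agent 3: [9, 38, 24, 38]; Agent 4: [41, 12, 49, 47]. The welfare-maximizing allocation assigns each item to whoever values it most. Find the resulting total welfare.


Step 1: For each item, find the maximum value among all agents.
Step 2: Item 0 -> Agent 4 (value 41)
Step 3: Item 1 -> Agent 2 (value 44)
Step 4: Item 2 -> Agent 4 (value 49)
Step 5: Item 3 -> Agent 0 (value 48)
Step 6: Total welfare = 41 + 44 + 49 + 48 = 182

182


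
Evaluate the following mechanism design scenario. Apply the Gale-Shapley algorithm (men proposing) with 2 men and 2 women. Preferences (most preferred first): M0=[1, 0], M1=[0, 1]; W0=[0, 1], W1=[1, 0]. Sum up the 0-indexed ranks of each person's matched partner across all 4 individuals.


Step 1: Run Gale-Shapley (men propose, women hold best offer):
  M0 proposes to W1; she accepts
  M1 proposes to W0; she accepts
Step 2: Final matching: W0-M1, W1-M0
Step 3: 0-indexed ranks (man's rank of his match, then woman's): 0 + 1 + 0 + 1
Step 4: Total rank sum = 2

2


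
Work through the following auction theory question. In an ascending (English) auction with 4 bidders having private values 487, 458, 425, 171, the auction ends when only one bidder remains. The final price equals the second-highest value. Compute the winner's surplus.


Step 1: Identify the highest value: 487
Step 2: Identify the second-highest value: 458
Step 3: The final price = second-highest value = 458
Step 4: Surplus = 487 - 458 = 29

29


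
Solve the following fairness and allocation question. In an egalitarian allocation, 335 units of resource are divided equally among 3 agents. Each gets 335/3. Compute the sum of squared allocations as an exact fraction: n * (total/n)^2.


Step 1: Each agent's share = 335/3
Step 2: Square of each share = (335/3)^2 = 112225/9
Step 3: Sum of squares = 3 * 112225/9 = 112225/3

112225/3


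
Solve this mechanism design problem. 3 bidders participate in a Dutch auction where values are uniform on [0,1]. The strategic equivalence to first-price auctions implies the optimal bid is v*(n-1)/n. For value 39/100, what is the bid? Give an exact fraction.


Step 1: Dutch auctions are strategically equivalent to first-price auctions
Step 2: The equilibrium bid is b(v) = v*(n-1)/n
Step 3: b = 39/100 * 2/3
Step 4: b = 13/50

13/50


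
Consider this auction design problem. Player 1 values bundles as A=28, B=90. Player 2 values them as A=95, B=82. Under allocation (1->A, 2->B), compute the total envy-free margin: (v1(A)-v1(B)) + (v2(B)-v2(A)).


Step 1: Player 1's margin = v1(A) - v1(B) = 28 - 90 = -62
Step 2: Player 2's margin = v2(B) - v2(A) = 82 - 95 = -13
Step 3: Total margin = -62 + -13 = -75

-75


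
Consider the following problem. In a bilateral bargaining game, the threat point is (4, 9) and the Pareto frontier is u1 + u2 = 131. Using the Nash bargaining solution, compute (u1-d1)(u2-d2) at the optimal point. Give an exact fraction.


Step 1: The Nash solution splits surplus symmetrically above the disagreement point
Step 2: u1 = (total + d1 - d2)/2 = (131 + 4 - 9)/2 = 63
Step 3: u2 = (total - d1 + d2)/2 = (131 - 4 + 9)/2 = 68
Step 4: Nash product = (63 - 4) * (68 - 9)
Step 5: = 59 * 59 = 3481

3481


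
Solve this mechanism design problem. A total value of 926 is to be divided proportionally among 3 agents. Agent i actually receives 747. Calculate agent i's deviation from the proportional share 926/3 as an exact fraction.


Step 1: Proportional share = 926/3
Step 2: Agent's actual allocation = 747
Step 3: Excess = 747 - 926/3 = 1315/3

1315/3


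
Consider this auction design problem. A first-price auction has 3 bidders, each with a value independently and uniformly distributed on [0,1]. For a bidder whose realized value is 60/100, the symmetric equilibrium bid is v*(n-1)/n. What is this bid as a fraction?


Step 1: The symmetric BNE bidding function is b(v) = v * (n-1) / n
Step 2: Substitute v = 3/5 and n = 3
Step 3: b = 3/5 * 2/3
Step 4: b = 2/5

2/5


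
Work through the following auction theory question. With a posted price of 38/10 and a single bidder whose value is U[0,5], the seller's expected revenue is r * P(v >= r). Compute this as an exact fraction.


Step 1: Posted price r = 19/5, value support [0,5]
Step 2: P(v >= r) = (5 - 19/5)/5 = 6/25
Step 3: Expected revenue = r * P(v >= r) = 19/5 * 6/25
Step 4: Revenue = 114/125

114/125


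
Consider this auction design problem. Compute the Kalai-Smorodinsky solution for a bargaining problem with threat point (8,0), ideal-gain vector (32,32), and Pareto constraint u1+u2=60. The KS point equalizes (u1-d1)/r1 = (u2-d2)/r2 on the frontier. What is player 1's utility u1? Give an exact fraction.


Step 1: At the KS point, (u1-d1)/r1 = (u2-d2)/r2 = t and u1+u2 = 60
Step 2: u1 = d1 + r1*t and u2 = d2 + r2*t, so (d1 + r1*t) + (d2 + r2*t) = 60
Step 3: t = (60 - 8 - 0)/(32 + 32) = 52/64 = 13/16
Step 4: u1 = d1 + r1*t = 8 + 32 * 13/16 = 34
Step 5: (Check: u2 = d2 + r2*t = 26; u1+u2 = 34 + 26 = 60, on the frontier.)

34


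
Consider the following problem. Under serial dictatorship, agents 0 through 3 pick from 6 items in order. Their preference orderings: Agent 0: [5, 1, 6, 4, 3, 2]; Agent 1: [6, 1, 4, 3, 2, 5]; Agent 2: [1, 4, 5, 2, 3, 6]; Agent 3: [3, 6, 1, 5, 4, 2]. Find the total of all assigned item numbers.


Step 1: Agent 0 picks item 5
Step 2: Agent 1 picks item 6
Step 3: Agent 2 picks item 1
Step 4: Agent 3 picks item 3
Step 5: Sum = 5 + 6 + 1 + 3 = 15

15


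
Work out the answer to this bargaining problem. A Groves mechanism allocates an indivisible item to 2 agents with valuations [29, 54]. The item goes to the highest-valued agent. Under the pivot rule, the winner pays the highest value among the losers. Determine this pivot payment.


Step 1: The efficient winner is agent 1 with value 54
Step 2: Other agents' values: [29]
Step 3: Pivot payment = max(others) = 29
Step 4: The winner pays 29

29


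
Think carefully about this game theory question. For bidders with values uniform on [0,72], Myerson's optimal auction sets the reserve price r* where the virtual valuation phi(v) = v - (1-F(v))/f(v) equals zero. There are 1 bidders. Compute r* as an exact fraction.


Step 1: For U[0,72], F(v) = v/72 and f(v) = 1/72
Step 2: phi(v) = v - (1 - v/72)/(1/72) = v - (72 - v) = 2v - 72
Step 3: Set phi(r*) = 0: 2r* - 72 = 0
Step 4: r* = 72/2 = 36 (the number of bidders n = 1 does not enter)

36


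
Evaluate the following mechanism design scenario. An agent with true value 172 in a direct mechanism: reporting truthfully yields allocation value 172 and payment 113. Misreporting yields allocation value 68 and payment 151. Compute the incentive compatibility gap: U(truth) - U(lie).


Step 1: U(truth) = value - payment = 172 - 113 = 59
Step 2: U(lie) = allocation - payment = 68 - 151 = -83
Step 3: IC gap = 59 - (-83) = 142

142


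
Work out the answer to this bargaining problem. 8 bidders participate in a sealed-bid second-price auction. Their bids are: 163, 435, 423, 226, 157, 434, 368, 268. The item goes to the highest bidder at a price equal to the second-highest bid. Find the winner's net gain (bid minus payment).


Step 1: Sort bids in descending order: 435, 434, 423, 368, 268, 226, 163, 157
Step 2: The winning bid is the highest: 435
Step 3: The payment equals the second-highest bid: 434
Step 4: Surplus = winner's bid - payment = 435 - 434 = 1

1


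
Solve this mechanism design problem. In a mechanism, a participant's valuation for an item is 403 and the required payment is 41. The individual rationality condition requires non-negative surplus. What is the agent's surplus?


Step 1: Surplus = value - payment = 403 - 41 = 362
Step 2: IR is satisfied (surplus >= 0)

362


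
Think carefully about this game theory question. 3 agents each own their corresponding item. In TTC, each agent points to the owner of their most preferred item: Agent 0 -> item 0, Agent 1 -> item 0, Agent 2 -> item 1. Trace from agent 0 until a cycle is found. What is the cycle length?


Step 1: Trace the pointer graph from agent 0: 0 -> 0
Step 2: A cycle is detected when we revisit agent 0
Step 3: The cycle is: 0 -> 0
Step 4: Cycle length = 1

1


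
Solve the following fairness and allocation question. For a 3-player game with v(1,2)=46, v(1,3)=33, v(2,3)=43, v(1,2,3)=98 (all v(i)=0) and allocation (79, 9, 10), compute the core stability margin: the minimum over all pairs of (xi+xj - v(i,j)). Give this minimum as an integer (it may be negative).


Step 1: Slack for coalition (1,2): x1+x2 - v12 = 88 - 46 = 42
Step 2: Slack for coalition (1,3): x1+x3 - v13 = 89 - 33 = 56
Step 3: Slack for coalition (2,3): x2+x3 - v23 = 19 - 43 = -24
Step 4: Minimum slack = min(42, 56, -24) = -24, attained by (2,3); coalition (2,3) can block (slack < 0), so the allocation is not in the core

-24


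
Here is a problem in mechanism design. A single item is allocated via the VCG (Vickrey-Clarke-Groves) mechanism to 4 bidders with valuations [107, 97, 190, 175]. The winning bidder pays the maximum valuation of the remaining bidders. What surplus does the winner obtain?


Step 1: The winner is the agent with the highest value: agent 2 with value 190
Step 2: Values of other agents: [107, 97, 175]
Step 3: VCG payment = max of others' values = 175
Step 4: Surplus = 190 - 175 = 15

15


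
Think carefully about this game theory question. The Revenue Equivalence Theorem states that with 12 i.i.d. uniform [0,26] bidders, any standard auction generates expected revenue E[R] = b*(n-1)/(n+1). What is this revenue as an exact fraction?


Step 1: By Revenue Equivalence, expected revenue = b*(n-1)/(n+1)
Step 2: Substituting n = 12, b = 26
Step 3: Revenue = 26*(12-1)/(12+1) = 26*11/13
Step 4: Revenue = 286/13 = 22

22


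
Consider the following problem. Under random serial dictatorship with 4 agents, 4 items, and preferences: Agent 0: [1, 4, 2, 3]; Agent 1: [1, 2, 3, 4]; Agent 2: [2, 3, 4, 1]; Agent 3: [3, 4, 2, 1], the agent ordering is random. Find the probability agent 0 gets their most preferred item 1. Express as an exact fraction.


Step 1: Agent 0 wants item 1
Step 2: There are 24 possible orderings of agents
Step 3: In 12 orderings, agent 0 gets item 1
Step 4: Probability = 12/24 = 1/2

1/2


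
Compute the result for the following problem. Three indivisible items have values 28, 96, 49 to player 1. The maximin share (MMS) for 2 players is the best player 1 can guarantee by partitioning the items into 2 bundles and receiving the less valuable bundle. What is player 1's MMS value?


Step 1: Item values = 28, 96, 49
Step 2: Enumerate all 2-bundle partitions and take the smaller bundle:
  Partition 1: {28} vs {96,49} -> bundles 28, 145; min = 28
  Partition 2: {96} vs {28,49} -> bundles 96, 77; min = 77
  Partition 3: {49} vs {28,96} -> bundles 49, 124; min = 49
Step 3: MMS = max(28, 77, 49) = 77

77


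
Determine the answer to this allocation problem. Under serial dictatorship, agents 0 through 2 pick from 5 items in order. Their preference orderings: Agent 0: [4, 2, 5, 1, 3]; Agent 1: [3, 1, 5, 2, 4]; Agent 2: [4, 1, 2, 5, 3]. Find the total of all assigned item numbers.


Step 1: Agent 0 picks item 4
Step 2: Agent 1 picks item 3
Step 3: Agent 2 picks item 1
Step 4: Sum = 4 + 3 + 1 = 8

8


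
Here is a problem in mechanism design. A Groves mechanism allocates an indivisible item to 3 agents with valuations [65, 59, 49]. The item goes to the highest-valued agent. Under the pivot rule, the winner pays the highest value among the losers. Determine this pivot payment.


Step 1: The efficient winner is agent 0 with value 65
Step 2: Other agents' values: [59, 49]
Step 3: Pivot payment = max(others) = 59
Step 4: The winner pays 59

59


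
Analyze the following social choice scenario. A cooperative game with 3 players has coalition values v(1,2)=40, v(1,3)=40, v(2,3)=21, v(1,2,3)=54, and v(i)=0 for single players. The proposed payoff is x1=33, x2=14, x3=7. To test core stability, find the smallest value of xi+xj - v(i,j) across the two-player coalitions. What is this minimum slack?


Step 1: Slack for coalition (1,2): x1+x2 - v12 = 47 - 40 = 7
Step 2: Slack for coalition (1,3): x1+x3 - v13 = 40 - 40 = 0
Step 3: Slack for coalition (2,3): x2+x3 - v23 = 21 - 21 = 0
Step 4: Minimum slack = min(7, 0, 0) = 0, attained by (1,3) and (2,3); no pair can gain by deviating, so the allocation is in the core

0


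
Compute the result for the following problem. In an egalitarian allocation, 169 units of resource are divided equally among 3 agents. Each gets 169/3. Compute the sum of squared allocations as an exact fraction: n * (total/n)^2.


Step 1: Each agent's share = 169/3
Step 2: Square of each share = (169/3)^2 = 28561/9
Step 3: Sum of squares = 3 * 28561/9 = 28561/3

28561/3


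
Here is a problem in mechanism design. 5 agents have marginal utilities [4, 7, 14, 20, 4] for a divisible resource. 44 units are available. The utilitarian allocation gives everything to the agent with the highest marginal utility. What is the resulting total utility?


Step 1: The marginal utilities are [4, 7, 14, 20, 4]
Step 2: The highest marginal utility is 20
Step 3: All 44 units go to that agent
Step 4: Total utility = 20 * 44 = 880

880


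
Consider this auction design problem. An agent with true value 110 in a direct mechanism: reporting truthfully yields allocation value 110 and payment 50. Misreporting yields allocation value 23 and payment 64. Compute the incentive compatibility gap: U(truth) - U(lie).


Step 1: U(truth) = value - payment = 110 - 50 = 60
Step 2: U(lie) = allocation - payment = 23 - 64 = -41
Step 3: IC gap = 60 - (-41) = 101

101


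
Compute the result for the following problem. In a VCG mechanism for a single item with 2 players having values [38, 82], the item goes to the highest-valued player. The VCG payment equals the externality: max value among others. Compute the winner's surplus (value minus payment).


Step 1: The winner is the agent with the highest value: agent 1 with value 82
Step 2: Values of other agents: [38]
Step 3: VCG payment = max of others' values = 38
Step 4: Surplus = 82 - 38 = 44

44


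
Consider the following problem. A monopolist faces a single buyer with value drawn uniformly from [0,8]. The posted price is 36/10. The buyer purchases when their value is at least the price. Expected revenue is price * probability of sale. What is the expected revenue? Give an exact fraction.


Step 1: Posted price r = 18/5, value support [0,8]
Step 2: P(v >= r) = (8 - 18/5)/8 = 11/20
Step 3: Expected revenue = r * P(v >= r) = 18/5 * 11/20
Step 4: Revenue = 99/50

99/50


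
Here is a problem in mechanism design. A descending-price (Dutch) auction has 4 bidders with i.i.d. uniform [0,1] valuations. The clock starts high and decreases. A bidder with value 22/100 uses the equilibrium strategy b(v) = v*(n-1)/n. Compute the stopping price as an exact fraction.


Step 1: Dutch auctions are strategically equivalent to first-price auctions
Step 2: The equilibrium bid is b(v) = v*(n-1)/n
Step 3: b = 11/50 * 3/4
Step 4: b = 33/200

33/200


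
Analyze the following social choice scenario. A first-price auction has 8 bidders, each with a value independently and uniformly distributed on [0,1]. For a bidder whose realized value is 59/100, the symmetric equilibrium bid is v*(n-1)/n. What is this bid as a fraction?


Step 1: The symmetric BNE bidding function is b(v) = v * (n-1) / n
Step 2: Substitute v = 59/100 and n = 8
Step 3: b = 59/100 * 7/8
Step 4: b = 413/800

413/800


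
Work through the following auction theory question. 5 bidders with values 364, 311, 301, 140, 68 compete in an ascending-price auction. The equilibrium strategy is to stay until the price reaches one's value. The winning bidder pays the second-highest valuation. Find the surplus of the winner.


Step 1: Identify the highest value: 364
Step 2: Identify the second-highest value: 311
Step 3: The final price = second-highest value = 311
Step 4: Surplus = 364 - 311 = 53

53


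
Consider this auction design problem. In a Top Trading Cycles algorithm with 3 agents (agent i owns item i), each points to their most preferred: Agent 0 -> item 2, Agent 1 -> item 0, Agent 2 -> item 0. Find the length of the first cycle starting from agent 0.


Step 1: Trace the pointer graph from agent 0: 0 -> 2 -> 0
Step 2: A cycle is detected when we revisit agent 0
Step 3: The cycle is: 0 -> 2 -> 0
Step 4: Cycle length = 2

2


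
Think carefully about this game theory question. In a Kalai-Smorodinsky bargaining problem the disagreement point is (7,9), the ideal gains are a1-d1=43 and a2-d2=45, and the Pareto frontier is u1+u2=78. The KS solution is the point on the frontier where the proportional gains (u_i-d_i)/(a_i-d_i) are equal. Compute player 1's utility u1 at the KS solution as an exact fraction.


Step 1: At the KS point, (u1-d1)/r1 = (u2-d2)/r2 = t and u1+u2 = 78
Step 2: u1 = d1 + r1*t and u2 = d2 + r2*t, so (d1 + r1*t) + (d2 + r2*t) = 78
Step 3: t = (78 - 7 - 9)/(43 + 45) = 62/88 = 31/44
Step 4: u1 = d1 + r1*t = 7 + 43 * 31/44 = 1641/44
Step 5: (Check: u2 = d2 + r2*t = 1791/44; u1+u2 = 1641/44 + 1791/44 = 78, on the frontier.)

1641/44


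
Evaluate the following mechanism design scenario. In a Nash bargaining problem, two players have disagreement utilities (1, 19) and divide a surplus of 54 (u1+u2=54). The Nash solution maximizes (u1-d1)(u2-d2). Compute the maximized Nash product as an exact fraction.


Step 1: The Nash solution splits surplus symmetrically above the disagreement point
Step 2: u1 = (total + d1 - d2)/2 = (54 + 1 - 19)/2 = 18
Step 3: u2 = (total - d1 + d2)/2 = (54 - 1 + 19)/2 = 36
Step 4: Nash product = (18 - 1) * (36 - 19)
Step 5: = 17 * 17 = 289

289


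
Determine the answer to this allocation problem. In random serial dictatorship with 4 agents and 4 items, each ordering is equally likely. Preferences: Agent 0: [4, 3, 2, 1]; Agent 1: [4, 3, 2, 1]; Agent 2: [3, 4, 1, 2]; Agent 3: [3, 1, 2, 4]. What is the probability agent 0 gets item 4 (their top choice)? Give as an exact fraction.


Step 1: Agent 0 wants item 4
Step 2: There are 24 possible orderings of agents
Step 3: In 11 orderings, agent 0 gets item 4
Step 4: Probability = 11/24

11/24


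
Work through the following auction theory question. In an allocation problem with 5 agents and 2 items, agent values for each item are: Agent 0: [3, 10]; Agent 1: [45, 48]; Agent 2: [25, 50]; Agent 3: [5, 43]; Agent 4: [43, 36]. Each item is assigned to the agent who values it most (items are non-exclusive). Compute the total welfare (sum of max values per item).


Step 1: For each item, find the maximum value among all agents.
Step 2: Item 0 -> Agent 1 (value 45)
Step 3: Item 1 -> Agent 2 (value 50)
Step 4: Total welfare = 45 + 50 = 95

95


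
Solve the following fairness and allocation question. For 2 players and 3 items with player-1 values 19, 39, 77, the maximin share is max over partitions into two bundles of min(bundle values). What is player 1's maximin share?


Step 1: Item values = 19, 39, 77
Step 2: Enumerate all 2-bundle partitions and take the smaller bundle:
  Partition 1: {19} vs {39,77} -> bundles 19, 116; min = 19
  Partition 2: {39} vs {19,77} -> bundles 39, 96; min = 39
  Partition 3: {77} vs {19,39} -> bundles 77, 58; min = 58
Step 3: MMS = max(19, 39, 58) = 58

58


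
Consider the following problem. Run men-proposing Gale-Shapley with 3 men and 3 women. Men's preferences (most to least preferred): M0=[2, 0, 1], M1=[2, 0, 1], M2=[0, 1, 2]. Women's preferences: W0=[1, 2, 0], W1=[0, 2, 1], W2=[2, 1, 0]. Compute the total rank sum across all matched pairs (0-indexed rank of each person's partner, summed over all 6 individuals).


Step 1: Run Gale-Shapley (men propose, women hold best offer):
  M0 proposes to W2; she accepts
  M1 proposes to W2; she switches from M0
  M2 proposes to W0; she accepts
  M0 proposes to W0; rejected
  M0 proposes to W1; she accepts
Step 2: Final matching: W0-M2, W1-M0, W2-M1
Step 3: 0-indexed ranks (man's rank of his match, then woman's): 0 + 1 + 2 + 0 + 0 + 1
Step 4: Total rank sum = 4

4


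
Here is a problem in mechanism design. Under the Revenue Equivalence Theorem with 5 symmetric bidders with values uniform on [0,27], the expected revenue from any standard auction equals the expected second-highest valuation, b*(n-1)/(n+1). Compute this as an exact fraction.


Step 1: By Revenue Equivalence, expected revenue = b*(n-1)/(n+1)
Step 2: Substituting n = 5, b = 27
Step 3: Revenue = 27*(5-1)/(5+1) = 27*4/6
Step 4: Revenue = 108/6 = 18

18


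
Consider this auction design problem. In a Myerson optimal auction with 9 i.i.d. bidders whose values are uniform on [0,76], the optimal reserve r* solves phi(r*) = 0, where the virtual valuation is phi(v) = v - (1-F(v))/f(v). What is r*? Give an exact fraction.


Step 1: For U[0,76], F(v) = v/76 and f(v) = 1/76
Step 2: phi(v) = v - (1 - v/76)/(1/76) = v - (76 - v) = 2v - 76
Step 3: Set phi(r*) = 0: 2r* - 76 = 0
Step 4: r* = 76/2 = 38 (the number of bidders n = 9 does not enter)

38


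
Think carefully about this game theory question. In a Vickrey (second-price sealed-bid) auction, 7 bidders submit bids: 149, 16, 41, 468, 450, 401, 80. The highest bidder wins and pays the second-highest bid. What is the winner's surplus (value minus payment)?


Step 1: Sort bids in descending order: 468, 450, 401, 149, 80, 41, 16
Step 2: The winning bid is the highest: 468
Step 3: The payment equals the second-highest bid: 450
Step 4: Surplus = winner's bid - payment = 468 - 450 = 18

18


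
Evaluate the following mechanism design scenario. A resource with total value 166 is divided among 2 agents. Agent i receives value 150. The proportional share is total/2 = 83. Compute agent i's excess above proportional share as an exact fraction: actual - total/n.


Step 1: Proportional share = 166/2 = 83
Step 2: Agent's actual allocation = 150
Step 3: Excess = 150 - 83 = 67

67


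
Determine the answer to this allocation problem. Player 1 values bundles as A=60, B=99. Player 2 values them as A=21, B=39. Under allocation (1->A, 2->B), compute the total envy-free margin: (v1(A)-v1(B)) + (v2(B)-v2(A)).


Step 1: Player 1's margin = v1(A) - v1(B) = 60 - 99 = -39
Step 2: Player 2's margin = v2(B) - v2(A) = 39 - 21 = 18
Step 3: Total margin = -39 + 18 = -21

-21


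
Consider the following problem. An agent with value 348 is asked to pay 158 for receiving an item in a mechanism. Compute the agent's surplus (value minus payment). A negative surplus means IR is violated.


Step 1: Surplus = value - payment = 348 - 158 = 190
Step 2: IR is satisfied (surplus >= 0)

190


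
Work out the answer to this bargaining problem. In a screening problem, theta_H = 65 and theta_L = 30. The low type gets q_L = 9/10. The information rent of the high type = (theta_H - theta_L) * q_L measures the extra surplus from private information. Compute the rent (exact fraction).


Step 1: theta_H - theta_L = 65 - 30 = 35
Step 2: Information rent = (theta_H - theta_L) * q_L
Step 3: = 35 * 9/10
Step 4: = 63/2

63/2


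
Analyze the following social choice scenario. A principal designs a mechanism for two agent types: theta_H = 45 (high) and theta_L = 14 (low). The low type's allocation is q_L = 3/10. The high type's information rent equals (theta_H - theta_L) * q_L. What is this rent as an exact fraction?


Step 1: theta_H - theta_L = 45 - 14 = 31
Step 2: Information rent = (theta_H - theta_L) * q_L
Step 3: = 31 * 3/10
Step 4: = 93/10

93/10


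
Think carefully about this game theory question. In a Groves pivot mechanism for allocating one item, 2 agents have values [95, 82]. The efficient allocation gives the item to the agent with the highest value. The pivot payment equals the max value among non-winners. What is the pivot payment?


Step 1: The efficient winner is agent 0 with value 95
Step 2: Other agents' values: [82]
Step 3: Pivot payment = max(others) = 82
Step 4: The winner pays 82

82


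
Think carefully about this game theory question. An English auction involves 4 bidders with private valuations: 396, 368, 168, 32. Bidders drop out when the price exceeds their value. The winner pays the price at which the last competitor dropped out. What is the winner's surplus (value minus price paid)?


Step 1: Identify the highest value: 396
Step 2: Identify the second-highest value: 368
Step 3: The final price = second-highest value = 368
Step 4: Surplus = 396 - 368 = 28

28


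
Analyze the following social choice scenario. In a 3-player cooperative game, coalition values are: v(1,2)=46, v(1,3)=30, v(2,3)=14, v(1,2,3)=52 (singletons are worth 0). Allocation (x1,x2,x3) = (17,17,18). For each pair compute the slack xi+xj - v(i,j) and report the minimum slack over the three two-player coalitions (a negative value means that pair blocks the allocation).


Step 1: Slack for coalition (1,2): x1+x2 - v12 = 34 - 46 = -12
Step 2: Slack for coalition (1,3): x1+x3 - v13 = 35 - 30 = 5
Step 3: Slack for coalition (2,3): x2+x3 - v23 = 35 - 14 = 21
Step 4: Minimum slack = min(-12, 5, 21) = -12, attained by (1,2); coalition (1,2) can block (slack < 0), so the allocation is not in the core

-12


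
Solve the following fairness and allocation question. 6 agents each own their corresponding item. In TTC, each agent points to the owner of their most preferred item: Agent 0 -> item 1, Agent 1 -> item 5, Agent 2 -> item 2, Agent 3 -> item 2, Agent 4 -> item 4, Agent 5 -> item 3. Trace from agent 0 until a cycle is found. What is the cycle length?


Step 1: Trace the pointer graph from agent 0: 0 -> 1 -> 5 -> 3 -> 2 -> 2
Step 2: A cycle is detected when we revisit agent 2
Step 3: The cycle is: 2 -> 2
Step 4: Cycle length = 1

1


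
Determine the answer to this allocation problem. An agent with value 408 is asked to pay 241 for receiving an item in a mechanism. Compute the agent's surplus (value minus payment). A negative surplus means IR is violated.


Step 1: Surplus = value - payment = 408 - 241 = 167
Step 2: IR is satisfied (surplus >= 0)

167


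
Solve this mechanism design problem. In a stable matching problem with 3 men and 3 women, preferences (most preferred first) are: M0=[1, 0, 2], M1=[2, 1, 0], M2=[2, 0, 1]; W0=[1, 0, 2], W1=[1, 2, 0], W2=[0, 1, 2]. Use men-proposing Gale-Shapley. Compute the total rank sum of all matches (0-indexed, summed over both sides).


Step 1: Run Gale-Shapley (men propose, women hold best offer):
  M0 proposes to W1; she accepts
  M1 proposes to W2; she accepts
  M2 proposes to W2; rejected
  M2 proposes to W0; she accepts
Step 2: Final matching: W0-M2, W1-M0, W2-M1
Step 3: 0-indexed ranks (man's rank of his match, then woman's): 1 + 2 + 0 + 2 + 0 + 1
Step 4: Total rank sum = 6

6
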